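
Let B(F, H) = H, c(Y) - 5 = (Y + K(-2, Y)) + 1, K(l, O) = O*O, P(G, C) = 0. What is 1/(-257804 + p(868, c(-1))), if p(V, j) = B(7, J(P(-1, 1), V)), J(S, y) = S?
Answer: -1/257804 ≈ -3.8789e-6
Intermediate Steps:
K(l, O) = O²
c(Y) = 6 + Y + Y² (c(Y) = 5 + ((Y + Y²) + 1) = 5 + (1 + Y + Y²) = 6 + Y + Y²)
p(V, j) = 0
1/(-257804 + p(868, c(-1))) = 1/(-257804 + 0) = 1/(-257804) = -1/257804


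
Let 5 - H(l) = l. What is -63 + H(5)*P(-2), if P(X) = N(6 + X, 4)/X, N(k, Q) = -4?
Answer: -63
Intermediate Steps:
H(l) = 5 - l
P(X) = -4/X
-63 + H(5)*P(-2) = -63 + (5 - 1*5)*(-4/(-2)) = -63 + (5 - 5)*(-4*(-½)) = -63 + 0*2 = -63 + 0 = -63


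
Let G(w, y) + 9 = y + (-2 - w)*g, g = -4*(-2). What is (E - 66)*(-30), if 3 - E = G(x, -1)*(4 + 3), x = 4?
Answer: -10290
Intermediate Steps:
g = 8
G(w, y) = -25 + y - 8*w (G(w, y) = -9 + (y + (-2 - w)*8) = -9 + (y + (-16 - 8*w)) = -9 + (-16 + y - 8*w) = -25 + y - 8*w)
E = 409 (E = 3 - (-25 - 1 - 8*4)*(4 + 3) = 3 - (-25 - 1 - 32)*7 = 3 - (-58)*7 = 3 - 1*(-406) = 3 + 406 = 409)
(E - 66)*(-30) = (409 - 66)*(-30) = 343*(-30) = -10290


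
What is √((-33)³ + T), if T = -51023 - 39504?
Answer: 16*I*√494 ≈ 355.62*I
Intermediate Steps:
T = -90527
√((-33)³ + T) = √((-33)³ - 90527) = √(-35937 - 90527) = √(-126464) = 16*I*√494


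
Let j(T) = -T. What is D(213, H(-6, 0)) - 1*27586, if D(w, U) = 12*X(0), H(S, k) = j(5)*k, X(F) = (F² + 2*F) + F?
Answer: -27586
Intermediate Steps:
X(F) = F² + 3*F
H(S, k) = -5*k (H(S, k) = (-1*5)*k = -5*k)
D(w, U) = 0 (D(w, U) = 12*(0*(3 + 0)) = 12*(0*3) = 12*0 = 0)
D(213, H(-6, 0)) - 1*27586 = 0 - 1*27586 = 0 - 27586 = -27586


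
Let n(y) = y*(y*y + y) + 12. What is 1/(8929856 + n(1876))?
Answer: 1/6614798620 ≈ 1.5118e-10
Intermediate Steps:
n(y) = 12 + y*(y + y²) (n(y) = y*(y² + y) + 12 = y*(y + y²) + 12 = 12 + y*(y + y²))
1/(8929856 + n(1876)) = 1/(8929856 + (12 + 1876² + 1876³)) = 1/(8929856 + (12 + 3519376 + 6602349376)) = 1/(8929856 + 6605868764) = 1/6614798620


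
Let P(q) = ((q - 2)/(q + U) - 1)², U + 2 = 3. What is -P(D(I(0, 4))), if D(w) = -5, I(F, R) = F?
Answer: -9/16 ≈ -0.56250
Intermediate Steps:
U = 1 (U = -2 + 3 = 1)
P(q) = (-1 + (-2 + q)/(1 + q))² (P(q) = ((q - 2)/(q + 1) - 1)² = ((-2 + q)/(1 + q) - 1)² = (-1 + (-2 + q)/(1 + q))²)
-P(D(I(0, 4))) = -9/(1 - 5)² = -9/(-4)² = -9/16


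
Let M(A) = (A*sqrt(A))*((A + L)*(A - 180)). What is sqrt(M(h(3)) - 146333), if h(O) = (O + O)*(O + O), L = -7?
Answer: I*sqrt(1048349) ≈ 1023.9*I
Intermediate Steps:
h(O) = 4*O**2 (h(O) = (2*O)*(2*O) = 4*O**2)
M(A) = A**(3/2)*(-180 + A)*(-7 + A) (M(A) = (A*sqrt(A))*((A - 7)*(A - 180)) = A**(3/2)*((-7 + A)*(-180 + A)) = A**(3/2)*((-180 + A)*(-7 + A)) = A**(3/2)*(-180 + A)*(-7 + A))
sqrt(M(h(3)) - 146333) = sqrt((4*3**2)**(3/2)*(1260 + (4*3**2)**2 - 748*3**2) - 146333) = sqrt((4*9)**(3/2)*(1260 + (4*9)**2 - 748*9) - 146333) = sqrt(36**(3/2)*(1260 + 36**2 - 187*36) - 146333) = sqrt(216*(1260 + 1296 - 6732) - 146333) = sqrt(216*(-4176) - 146333) = sqrt(-902016 - 146333) = sqrt(-1048349) = I*sqrt(1048349)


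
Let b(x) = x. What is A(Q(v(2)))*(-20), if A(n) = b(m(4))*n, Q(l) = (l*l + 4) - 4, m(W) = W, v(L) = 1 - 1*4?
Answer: -720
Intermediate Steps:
v(L) = -3 (v(L) = 1 - 4 = -3)
Q(l) = l² (Q(l) = (l² + 4) - 4 = (4 + l²) - 4 = l²)
A(n) = 4*n
A(Q(v(2)))*(-20) = (4*(-3)²)*(-20) = (4*9)*(-20) = 36*(-20) = -720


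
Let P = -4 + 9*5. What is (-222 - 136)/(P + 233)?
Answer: -179/137 ≈ -1.3066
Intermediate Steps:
P = 41 (P = -4 + 45 = 41)
(-222 - 136)/(P + 233) = (-222 - 136)/(41 + 233) = -358/274 = -358*1/274 = -179/137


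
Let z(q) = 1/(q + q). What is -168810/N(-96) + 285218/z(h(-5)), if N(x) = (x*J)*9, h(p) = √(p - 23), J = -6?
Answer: -28135/864 + 1140872*I*√7 ≈ -32.564 + 3.0185e+6*I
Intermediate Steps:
h(p) = √(-23 + p)
z(q) = 1/(2*q)
N(x) = -54*x (N(x) = (x*(-6))*9 = -6*x*9 = -54*x)
-168810/N(-96) + 285218/z(h(-5)) = -168810/((-54*(-96))) + 285218/((1/(2*(√(-23 - 5))))) = -168810/5184 + 285218/((1/(2*(√(-28))))) = -168810*1/5184 + 285218/((1/(2*((2*I*√7))))) = -28135/864 + 285218/(((-I*√7/14)/2)) = -28135/864 + 285218/((-I*√7/28)) = -28135/864 + 285218*(4*I*√7) = -28135/864 + 1140872*I*√7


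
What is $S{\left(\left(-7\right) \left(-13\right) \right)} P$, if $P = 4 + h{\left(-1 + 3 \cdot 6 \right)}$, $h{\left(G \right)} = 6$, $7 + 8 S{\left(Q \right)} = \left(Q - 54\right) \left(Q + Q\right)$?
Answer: $\frac{33635}{4} \approx 8408.8$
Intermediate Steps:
$S{\left(Q \right)} = - \frac{7}{8} + \frac{Q \left(-54 + Q\right)}{4}$ ($S{\left(Q \right)} = - \frac{7}{8} + \frac{\left(Q - 54\right) \left(Q + Q\right)}{8} = - \frac{7}{8} + \frac{\left(-54 + Q\right) 2 Q}{8} = - \frac{7}{8} + \frac{2 Q \left(-54 + Q\right)}{8} = - \frac{7}{8} + \frac{Q \left(-54 + Q\right)}{4}$)
$P = 10$ ($P = 4 + 6 = 10$)
$S{\left(\left(-7\right) \left(-13\right) \right)} P = \left(- \frac{7}{8} - \frac{27 \left(\left(-7\right) \left(-13\right)\right)}{2} + \frac{\left(\left(-7\right) \left(-13\right)\right)^{2}}{4}\right) 10 = \left(- \frac{7}{8} - \frac{2457}{2} + \frac{91^{2}}{4}\right) 10 = \left(- \frac{7}{8} - \frac{2457}{2} + \frac{1}{4} \cdot 8281\right) 10 = \left(- \frac{7}{8} - \frac{2457}{2} + \frac{8281}{4}\right) 10 = \frac{6727}{8} \cdot 10 = \frac{33635}{4}$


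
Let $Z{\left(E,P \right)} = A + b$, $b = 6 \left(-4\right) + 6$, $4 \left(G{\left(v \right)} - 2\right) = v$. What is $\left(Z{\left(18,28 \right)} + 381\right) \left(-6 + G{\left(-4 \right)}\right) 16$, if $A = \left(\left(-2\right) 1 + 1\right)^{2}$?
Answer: $-29120$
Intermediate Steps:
$G{\left(v \right)} = 2 + \frac{v}{4}$
$A = 1$ ($A = \left(-2 + 1\right)^{2} = \left(-1\right)^{2} = 1$)
$b = -18$ ($b = -24 + 6 = -18$)
$Z{\left(E,P \right)} = -17$ ($Z{\left(E,P \right)} = 1 - 18 = -17$)
$\left(Z{\left(18,28 \right)} + 381\right) \left(-6 + G{\left(-4 \right)}\right) 16 = \left(-17 + 381\right) \left(-6 + \left(2 + \frac{1}{4} \left(-4\right)\right)\right) 16 = 364 \left(-6 + \left(2 - 1\right)\right) 16 = 364 \left(-6 + 1\right) 16 = 364 \left(\left(-5\right) 16\right) = 364 \left(-80\right) = -29120$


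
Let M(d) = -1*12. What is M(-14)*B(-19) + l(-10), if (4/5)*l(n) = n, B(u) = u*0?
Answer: -25/2 ≈ -12.500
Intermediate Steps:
B(u) = 0
l(n) = 5*n/4
M(d) = -12
M(-14)*B(-19) + l(-10) = -12*0 + (5/4)*(-10) = 0 - 25/2 = -25/2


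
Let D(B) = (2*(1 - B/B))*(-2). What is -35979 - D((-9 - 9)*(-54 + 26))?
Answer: -35979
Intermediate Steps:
D(B) = 0 (D(B) = (2*(1 - 1*1))*(-2) = (2*(1 - 1))*(-2) = (2*0)*(-2) = 0*(-2) = 0)
-35979 - D((-9 - 9)*(-54 + 26)) = -35979 - 1*0 = -35979 + 0 = -35979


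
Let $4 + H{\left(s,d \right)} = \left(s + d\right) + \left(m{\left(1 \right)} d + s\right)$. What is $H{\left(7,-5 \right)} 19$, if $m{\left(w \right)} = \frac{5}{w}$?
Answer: $-380$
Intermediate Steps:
$H{\left(s,d \right)} = -4 + 2 s + 6 d$ ($H{\left(s,d \right)} = -4 + \left(\left(s + d\right) + \left(\frac{5}{1} d + s\right)\right) = -4 + \left(\left(d + s\right) + \left(5 \cdot 1 d + s\right)\right) = -4 + \left(\left(d + s\right) + \left(5 d + s\right)\right) = -4 + \left(\left(d + s\right) + \left(s + 5 d\right)\right) = -4 + \left(2 s + 6 d\right) = -4 + 2 s + 6 d$)
$H{\left(7,-5 \right)} 19 = \left(-4 + 2 \cdot 7 + 6 \left(-5\right)\right) 19 = \left(-4 + 14 - 30\right) 19 = \left(-20\right) 19 = -380$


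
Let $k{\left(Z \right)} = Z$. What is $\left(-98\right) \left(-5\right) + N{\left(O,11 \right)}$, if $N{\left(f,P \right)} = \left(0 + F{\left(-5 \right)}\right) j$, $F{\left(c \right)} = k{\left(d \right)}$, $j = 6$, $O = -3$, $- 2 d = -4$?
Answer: $502$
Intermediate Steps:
$d = 2$ ($d = \left(- \frac{1}{2}\right) \left(-4\right) = 2$)
$F{\left(c \right)} = 2$
$N{\left(f,P \right)} = 12$ ($N{\left(f,P \right)} = \left(0 + 2\right) 6 = 2 \cdot 6 = 12$)
$\left(-98\right) \left(-5\right) + N{\left(O,11 \right)} = \left(-98\right) \left(-5\right) + 12 = 490 + 12 = 502$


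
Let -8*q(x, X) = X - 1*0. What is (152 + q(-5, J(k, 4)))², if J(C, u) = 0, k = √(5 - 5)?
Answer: 23104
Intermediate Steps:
k = 0 (k = √0 = 0)
q(x, X) = -X/8 (q(x, X) = -(X - 1*0)/8 = -(X + 0)/8 = -X/8)
(152 + q(-5, J(k, 4)))² = (152 - ⅛*0)² = (152 + 0)² = 152² = 23104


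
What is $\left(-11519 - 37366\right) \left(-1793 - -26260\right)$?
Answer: $-1196069295$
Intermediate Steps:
$\left(-11519 - 37366\right) \left(-1793 - -26260\right) = - 48885 \left(-1793 + 26260\right) = \left(-48885\right) 24467 = -1196069295$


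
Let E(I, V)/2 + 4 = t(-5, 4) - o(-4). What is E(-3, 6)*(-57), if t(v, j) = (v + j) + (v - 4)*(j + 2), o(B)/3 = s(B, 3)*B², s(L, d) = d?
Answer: 23142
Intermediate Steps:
o(B) = 9*B² (o(B) = 3*(3*B²) = 9*B²)
t(v, j) = j + v + (-4 + v)*(2 + j) (t(v, j) = (j + v) + (-4 + v)*(2 + j) = j + v + (-4 + v)*(2 + j))
E(I, V) = -406 (E(I, V) = -8 + 2*((-8 - 3*4 + 3*(-5) + 4*(-5)) - 9*(-4)²) = -8 + 2*((-8 - 12 - 15 - 20) - 9*16) = -8 + 2*(-55 - 1*144) = -8 + 2*(-55 - 144) = -8 + 2*(-199) = -8 - 398 = -406)
E(-3, 6)*(-57) = -406*(-57) = 23142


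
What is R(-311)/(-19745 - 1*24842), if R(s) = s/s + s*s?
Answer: -96722/44587 ≈ -2.1693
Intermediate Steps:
R(s) = 1 + s**2
R(-311)/(-19745 - 1*24842) = (1 + (-311)**2)/(-19745 - 1*24842) = (1 + 96721)/(-19745 - 24842) = 96722/(-44587) = 96722*(-1/44587) = -96722/44587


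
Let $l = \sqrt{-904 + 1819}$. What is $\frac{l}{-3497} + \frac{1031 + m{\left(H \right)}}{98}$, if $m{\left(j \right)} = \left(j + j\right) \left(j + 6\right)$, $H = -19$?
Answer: $\frac{1525}{98} - \frac{\sqrt{915}}{3497} \approx 15.553$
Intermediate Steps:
$l = \sqrt{915} \approx 30.249$
$m{\left(j \right)} = 2 j \left(6 + j\right)$
$\frac{l}{-3497} + \frac{1031 + m{\left(H \right)}}{98} = \frac{\sqrt{915}}{-3497} + \frac{1031 + 2 \left(-19\right) \left(6 - 19\right)}{98} = \sqrt{915} \left(- \frac{1}{3497}\right) + \left(1031 + 2 \left(-19\right) \left(-13\right)\right) \frac{1}{98} = - \frac{\sqrt{915}}{3497} + \left(1031 + 494\right) \frac{1}{98} = - \frac{\sqrt{915}}{3497} + 1525 \cdot \frac{1}{98} = - \frac{\sqrt{915}}{3497} + \frac{1525}{98} = \frac{1525}{98} - \frac{\sqrt{915}}{3497}$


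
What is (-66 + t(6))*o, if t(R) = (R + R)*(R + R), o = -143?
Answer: -11154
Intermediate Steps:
t(R) = 4*R² (t(R) = (2*R)*(2*R) = 4*R²)
(-66 + t(6))*o = (-66 + 4*6²)*(-143) = (-66 + 4*36)*(-143) = (-66 + 144)*(-143) = 78*(-143) = -11154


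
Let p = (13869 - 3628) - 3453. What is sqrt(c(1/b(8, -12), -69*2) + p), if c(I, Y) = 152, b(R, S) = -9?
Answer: 2*sqrt(1735) ≈ 83.307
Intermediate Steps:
p = 6788 (p = 10241 - 3453 = 6788)
sqrt(c(1/b(8, -12), -69*2) + p) = sqrt(152 + 6788) = sqrt(6940) = 2*sqrt(1735)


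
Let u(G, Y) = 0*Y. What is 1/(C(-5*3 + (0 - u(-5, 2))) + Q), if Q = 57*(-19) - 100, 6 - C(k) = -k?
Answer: -1/1192 ≈ -0.00083893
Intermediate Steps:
u(G, Y) = 0
C(k) = 6 + k (C(k) = 6 - (-1)*k = 6 + k)
Q = -1183 (Q = -1083 - 100 = -1183)
1/(C(-5*3 + (0 - u(-5, 2))) + Q) = 1/((6 + (-5*3 + (0 - 1*0))) - 1183) = 1/((6 + (-15 + (0 + 0))) - 1183) = 1/((6 + (-15 + 0)) - 1183) = 1/((6 - 15) - 1183) = 1/(-9 - 1183) = 1/(-1192) = -1/1192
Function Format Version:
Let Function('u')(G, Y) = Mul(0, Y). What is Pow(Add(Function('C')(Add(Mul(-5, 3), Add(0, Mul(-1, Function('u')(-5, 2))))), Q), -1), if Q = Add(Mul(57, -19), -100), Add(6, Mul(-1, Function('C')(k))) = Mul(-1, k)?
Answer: Rational(-1, 1192) ≈ -0.00083893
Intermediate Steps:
Function('u')(G, Y) = 0
Function('C')(k) = Add(6, k) (Function('C')(k) = Add(6, Mul(-1, Mul(-1, k))) = Add(6, k))
Q = -1183 (Q = Add(-1083, -100) = -1183)
Pow(Add(Function('C')(Add(Mul(-5, 3), Add(0, Mul(-1, Function('u')(-5, 2))))), Q), -1) = Pow(Add(Add(6, Add(Mul(-5, 3), Add(0, Mul(-1, 0)))), -1183), -1) = Pow(Add(Add(6, Add(-15, Add(0, 0))), -1183), -1) = Pow(Add(Add(6, Add(-15, 0)), -1183), -1) = Pow(Add(Add(6, -15), -1183), -1) = Pow(Add(-9, -1183), -1) = Pow(-1192, -1) = Rational(-1, 1192)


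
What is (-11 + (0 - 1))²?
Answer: 144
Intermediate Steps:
(-11 + (0 - 1))² = (-11 - 1)² = (-12)² = 144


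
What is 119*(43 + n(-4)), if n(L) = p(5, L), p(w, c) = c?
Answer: 4641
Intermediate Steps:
n(L) = L
119*(43 + n(-4)) = 119*(43 - 4) = 119*39 = 4641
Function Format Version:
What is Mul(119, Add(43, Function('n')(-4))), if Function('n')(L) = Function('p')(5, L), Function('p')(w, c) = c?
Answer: 4641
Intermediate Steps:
Function('n')(L) = L
Mul(119, Add(43, Function('n')(-4))) = Mul(119, Add(43, -4)) = Mul(119, 39) = 4641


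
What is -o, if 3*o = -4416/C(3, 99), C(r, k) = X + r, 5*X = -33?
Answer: -3680/9 ≈ -408.89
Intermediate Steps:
X = -33/5 (X = (⅕)*(-33) = -33/5 ≈ -6.6000)
C(r, k) = -33/5 + r
o = 3680/9 (o = (-4416/(-33/5 + 3))/3 = (-4416/(-18/5))/3 = (-4416*(-5/18))/3 = (⅓)*(3680/3) = 3680/9 ≈ 408.89)
-o = -1*3680/9 = -3680/9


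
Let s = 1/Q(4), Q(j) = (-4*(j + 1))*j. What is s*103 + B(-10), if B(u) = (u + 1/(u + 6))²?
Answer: 4151/40 ≈ 103.78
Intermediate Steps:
Q(j) = j*(-4 - 4*j) (Q(j) = (-4*(1 + j))*j = (-4 - 4*j)*j = j*(-4 - 4*j))
B(u) = (u + 1/(6 + u))²
s = -1/80 (s = 1/(-4*4*(1 + 4)) = 1/(-4*4*5) = 1/(-80) = -1/80 ≈ -0.012500)
s*103 + B(-10) = -1/80*103 + (1 + (-10)² + 6*(-10))²/(6 - 10)² = -103/80 + (1 + 100 - 60)²/(-4)² = -103/80 + (1/16)*41² = -103/80 + (1/16)*1681 = -103/80 + 1681/16 = 4151/40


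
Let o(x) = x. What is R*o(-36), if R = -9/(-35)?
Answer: -324/35 ≈ -9.2571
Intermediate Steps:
R = 9/35 (R = -9*(-1/35) = 9/35 ≈ 0.25714)
R*o(-36) = (9/35)*(-36) = -324/35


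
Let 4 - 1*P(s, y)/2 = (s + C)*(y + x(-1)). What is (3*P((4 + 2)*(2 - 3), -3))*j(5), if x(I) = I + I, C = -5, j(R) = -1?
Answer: 306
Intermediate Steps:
x(I) = 2*I
P(s, y) = 8 - 2*(-5 + s)*(-2 + y) (P(s, y) = 8 - 2*(s - 5)*(y + 2*(-1)) = 8 - 2*(-5 + s)*(y - 2) = 8 - 2*(-5 + s)*(-2 + y))
(3*P((4 + 2)*(2 - 3), -3))*j(5) = (3*(-12 + 4*((4 + 2)*(2 - 3)) + 10*(-3) - 2*(4 + 2)*(2 - 3)*(-3)))*(-1) = (3*(-12 + 4*(6*(-1)) - 30 - 2*6*(-1)*(-3)))*(-1) = (3*(-12 + 4*(-6) - 30 - 2*(-6)*(-3)))*(-1) = (3*(-12 - 24 - 30 - 36))*(-1) = (3*(-102))*(-1) = -306*(-1) = 306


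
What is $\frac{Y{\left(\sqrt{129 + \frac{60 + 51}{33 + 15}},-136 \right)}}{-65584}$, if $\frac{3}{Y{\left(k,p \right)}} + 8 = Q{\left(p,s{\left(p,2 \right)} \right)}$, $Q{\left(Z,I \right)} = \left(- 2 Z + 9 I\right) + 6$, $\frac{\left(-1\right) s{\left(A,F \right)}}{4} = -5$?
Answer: $- \frac{1}{9837600} \approx -1.0165 \cdot 10^{-7}$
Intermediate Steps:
$s{\left(A,F \right)} = 20$ ($s{\left(A,F \right)} = \left(-4\right) \left(-5\right) = 20$)
$Q{\left(Z,I \right)} = 6 - 2 Z + 9 I$
$Y{\left(k,p \right)} = \frac{3}{178 - 2 p}$ ($Y{\left(k,p \right)} = \frac{3}{-8 + \left(6 - 2 p + 9 \cdot 20\right)} = \frac{3}{-8 + \left(6 - 2 p + 180\right)} = \frac{3}{-8 - \left(-186 + 2 p\right)} = \frac{3}{178 - 2 p}$)
$\frac{Y{\left(\sqrt{129 + \frac{60 + 51}{33 + 15}},-136 \right)}}{-65584} = \frac{\left(-3\right) \frac{1}{-178 + 2 \left(-136\right)}}{-65584} = - \frac{3}{-178 - 272} \left(- \frac{1}{65584}\right) = - \frac{3}{-450} \left(- \frac{1}{65584}\right) = \left(-3\right) \left(- \frac{1}{450}\right) \left(- \frac{1}{65584}\right) = \frac{1}{150} \left(- \frac{1}{65584}\right) = - \frac{1}{9837600}$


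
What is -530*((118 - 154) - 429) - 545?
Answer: 245905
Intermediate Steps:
-530*((118 - 154) - 429) - 545 = -530*(-36 - 429) - 545 = -530*(-465) - 545 = 246450 - 545 = 245905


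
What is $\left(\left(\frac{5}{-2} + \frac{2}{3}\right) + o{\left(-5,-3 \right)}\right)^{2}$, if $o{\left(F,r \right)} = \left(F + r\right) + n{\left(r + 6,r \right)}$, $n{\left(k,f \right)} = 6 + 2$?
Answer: $\frac{121}{36} \approx 3.3611$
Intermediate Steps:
$n{\left(k,f \right)} = 8$
$o{\left(F,r \right)} = 8 + F + r$ ($o{\left(F,r \right)} = \left(F + r\right) + 8 = 8 + F + r$)
$\left(\left(\frac{5}{-2} + \frac{2}{3}\right) + o{\left(-5,-3 \right)}\right)^{2} = \left(\left(\frac{5}{-2} + \frac{2}{3}\right) - 0\right)^{2} = \left(\left(5 \left(- \frac{1}{2}\right) + 2 \cdot \frac{1}{3}\right) + 0\right)^{2} = \left(\left(- \frac{5}{2} + \frac{2}{3}\right) + 0\right)^{2} = \left(- \frac{11}{6} + 0\right)^{2} = \left(- \frac{11}{6}\right)^{2} = \frac{121}{36}$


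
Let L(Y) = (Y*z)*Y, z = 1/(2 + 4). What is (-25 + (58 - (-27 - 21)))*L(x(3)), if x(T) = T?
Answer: 243/2 ≈ 121.50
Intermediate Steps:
z = ⅙ (z = 1/6 = ⅙ ≈ 0.16667)
L(Y) = Y²/6 (L(Y) = (Y*(⅙))*Y = (Y/6)*Y = Y²/6)
(-25 + (58 - (-27 - 21)))*L(x(3)) = (-25 + (58 - (-27 - 21)))*((⅙)*3²) = (-25 + (58 - 1*(-48)))*((⅙)*9) = (-25 + (58 + 48))*(3/2) = (-25 + 106)*(3/2) = 81*(3/2) = 243/2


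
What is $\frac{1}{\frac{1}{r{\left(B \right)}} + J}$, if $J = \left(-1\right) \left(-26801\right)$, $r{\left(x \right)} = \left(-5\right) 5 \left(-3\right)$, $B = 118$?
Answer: $\frac{75}{2010076} \approx 3.7312 \cdot 10^{-5}$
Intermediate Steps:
$r{\left(x \right)} = 75$ ($r{\left(x \right)} = \left(-25\right) \left(-3\right) = 75$)
$J = 26801$
$\frac{1}{\frac{1}{r{\left(B \right)}} + J} = \frac{1}{\frac{1}{75} + 26801} = \frac{1}{\frac{2010076}{75}} = \frac{75}{2010076}$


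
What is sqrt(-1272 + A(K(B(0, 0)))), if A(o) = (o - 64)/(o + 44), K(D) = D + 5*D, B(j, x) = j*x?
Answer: 2*I*sqrt(38522)/11 ≈ 35.685*I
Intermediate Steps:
K(D) = 6*D
A(o) = (-64 + o)/(44 + o)
sqrt(-1272 + A(K(B(0, 0)))) = sqrt(-1272 + (-64 + 6*(0*0))/(44 + 6*(0*0))) = sqrt(-1272 + (-64 + 6*0)/(44 + 6*0)) = sqrt(-1272 + (-64 + 0)/(44 + 0)) = sqrt(-1272 - 64/44) = sqrt(-1272 + (1/44)*(-64)) = sqrt(-1272 - 16/11) = sqrt(-14008/11) = 2*I*sqrt(38522)/11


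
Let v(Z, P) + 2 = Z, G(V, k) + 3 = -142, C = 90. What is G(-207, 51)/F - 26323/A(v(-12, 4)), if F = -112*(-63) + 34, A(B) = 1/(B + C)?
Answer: -2836777093/1418 ≈ -2.0005e+6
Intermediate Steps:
G(V, k) = -145 (G(V, k) = -3 - 142 = -145)
v(Z, P) = -2 + Z
A(B) = 1/(90 + B) (A(B) = 1/(B + 90) = 1/(90 + B))
F = 7090 (F = 7056 + 34 = 7090)
G(-207, 51)/F - 26323/A(v(-12, 4)) = -145/7090 - 26323/(1/(90 + (-2 - 12))) = -145*1/7090 - 26323/(1/(90 - 14)) = -29/1418 - 26323/(1/76) = -29/1418 - 26323/1/76 = -29/1418 - 26323*76 = -29/1418 - 2000548 = -2836777093/1418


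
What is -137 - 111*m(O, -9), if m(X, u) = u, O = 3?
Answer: 862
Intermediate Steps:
-137 - 111*m(O, -9) = -137 - 111*(-9) = -137 + 999 = 862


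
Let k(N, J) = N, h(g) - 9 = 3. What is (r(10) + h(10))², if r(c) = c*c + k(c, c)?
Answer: 14884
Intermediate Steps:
h(g) = 12 (h(g) = 9 + 3 = 12)
r(c) = c + c² (r(c) = c*c + c = c² + c = c + c²)
(r(10) + h(10))² = (10*(1 + 10) + 12)² = (10*11 + 12)² = (110 + 12)² = 122² = 14884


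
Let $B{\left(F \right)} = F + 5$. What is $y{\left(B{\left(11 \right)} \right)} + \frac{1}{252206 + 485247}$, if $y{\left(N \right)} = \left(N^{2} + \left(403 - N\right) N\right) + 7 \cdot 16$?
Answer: $\frac{4837691681}{737453} \approx 6560.0$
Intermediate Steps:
$B{\left(F \right)} = 5 + F$
$y{\left(N \right)} = 112 + N^{2} + N \left(403 - N\right)$ ($y{\left(N \right)} = \left(N^{2} + N \left(403 - N\right)\right) + 112 = 112 + N^{2} + N \left(403 - N\right)$)
$y{\left(B{\left(11 \right)} \right)} + \frac{1}{252206 + 485247} = \left(112 + 403 \left(5 + 11\right)\right) + \frac{1}{252206 + 485247} = \left(112 + 403 \cdot 16\right) + \frac{1}{737453} = \left(112 + 6448\right) + \frac{1}{737453} = 6560 + \frac{1}{737453} = \frac{4837691681}{737453}$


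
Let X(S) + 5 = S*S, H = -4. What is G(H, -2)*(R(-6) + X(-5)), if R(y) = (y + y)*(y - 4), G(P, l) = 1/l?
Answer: -70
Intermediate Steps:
R(y) = 2*y*(-4 + y) (R(y) = (2*y)*(-4 + y) = 2*y*(-4 + y))
X(S) = -5 + S² (X(S) = -5 + S*S = -5 + S²)
G(H, -2)*(R(-6) + X(-5)) = (2*(-6)*(-4 - 6) + (-5 + (-5)²))/(-2) = -(2*(-6)*(-10) + (-5 + 25))/2 = -(120 + 20)/2 = -½*140 = -70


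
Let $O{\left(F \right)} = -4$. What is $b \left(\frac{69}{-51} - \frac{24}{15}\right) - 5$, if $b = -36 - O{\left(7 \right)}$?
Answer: $\frac{7607}{85} \approx 89.494$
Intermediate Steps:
$b = -32$ ($b = -36 - -4 = -36 + 4 = -32$)
$b \left(\frac{69}{-51} - \frac{24}{15}\right) - 5 = - 32 \left(\frac{69}{-51} - \frac{24}{15}\right) - 5 = - 32 \left(69 \left(- \frac{1}{51}\right) - \frac{8}{5}\right) - 5 = - 32 \left(- \frac{23}{17} - \frac{8}{5}\right) - 5 = \left(-32\right) \left(- \frac{251}{85}\right) - 5 = \frac{8032}{85} - 5 = \frac{7607}{85}$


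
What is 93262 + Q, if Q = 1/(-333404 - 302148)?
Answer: 59272850623/635552 ≈ 93262.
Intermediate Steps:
Q = -1/635552 (Q = 1/(-635552) = -1/635552 ≈ -1.5734e-6)
93262 + Q = 93262 - 1/635552 = 59272850623/635552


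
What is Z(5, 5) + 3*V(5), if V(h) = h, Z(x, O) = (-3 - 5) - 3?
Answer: 4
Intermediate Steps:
Z(x, O) = -11 (Z(x, O) = -8 - 3 = -11)
Z(5, 5) + 3*V(5) = -11 + 3*5 = -11 + 15 = 4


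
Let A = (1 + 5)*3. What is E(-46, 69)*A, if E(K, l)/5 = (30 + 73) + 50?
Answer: 13770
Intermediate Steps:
E(K, l) = 765 (E(K, l) = 5*((30 + 73) + 50) = 5*(103 + 50) = 5*153 = 765)
A = 18 (A = 6*3 = 18)
E(-46, 69)*A = 765*18 = 13770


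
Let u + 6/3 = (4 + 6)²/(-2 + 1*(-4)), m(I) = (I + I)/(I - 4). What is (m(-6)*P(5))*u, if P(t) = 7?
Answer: -784/5 ≈ -156.80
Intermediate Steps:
m(I) = 2*I/(-4 + I) (m(I) = (2*I)/(-4 + I) = 2*I/(-4 + I))
u = -56/3 (u = -2 + (4 + 6)²/(-2 + 1*(-4)) = -2 + 10²/(-2 - 4) = -2 + 100/(-6) = -2 + 100*(-⅙) = -2 - 50/3 = -56/3 ≈ -18.667)
(m(-6)*P(5))*u = ((2*(-6)/(-4 - 6))*7)*(-56/3) = ((2*(-6)/(-10))*7)*(-56/3) = ((2*(-6)*(-⅒))*7)*(-56/3) = ((6/5)*7)*(-56/3) = (42/5)*(-56/3) = -784/5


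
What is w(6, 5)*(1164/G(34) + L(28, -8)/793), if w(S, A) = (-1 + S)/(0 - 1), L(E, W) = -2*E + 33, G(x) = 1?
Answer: -4615145/793 ≈ -5819.9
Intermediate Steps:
L(E, W) = 33 - 2*E
w(S, A) = 1 - S (w(S, A) = (-1 + S)/(-1) = (-1 + S)*(-1) = 1 - S)
w(6, 5)*(1164/G(34) + L(28, -8)/793) = (1 - 1*6)*(1164/1 + (33 - 2*28)/793) = (1 - 6)*(1164*1 + (33 - 56)*(1/793)) = -5*(1164 - 23*1/793) = -5*(1164 - 23/793) = -5*923029/793 = -4615145/793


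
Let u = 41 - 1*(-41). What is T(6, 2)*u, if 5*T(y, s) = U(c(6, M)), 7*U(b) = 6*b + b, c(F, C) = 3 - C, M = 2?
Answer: 82/5 ≈ 16.400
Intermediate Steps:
U(b) = b (U(b) = (6*b + b)/7 = (7*b)/7 = b)
T(y, s) = 1/5 (T(y, s) = (3 - 1*2)/5 = (3 - 2)/5 = (1/5)*1 = 1/5)
u = 82 (u = 41 + 41 = 82)
T(6, 2)*u = (1/5)*82 = 82/5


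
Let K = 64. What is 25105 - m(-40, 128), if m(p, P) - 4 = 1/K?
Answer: 1606463/64 ≈ 25101.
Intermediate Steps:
m(p, P) = 257/64 (m(p, P) = 4 + 1/64 = 257/64)
25105 - m(-40, 128) = 25105 - 1*257/64 = 25105 - 257/64 = 1606463/64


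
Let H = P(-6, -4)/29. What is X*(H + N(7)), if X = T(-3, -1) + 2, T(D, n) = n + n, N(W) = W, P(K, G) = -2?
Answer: 0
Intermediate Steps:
H = -2/29 ≈ -0.068966
T(D, n) = 2*n
X = 0 (X = 2*(-1) + 2 = -2 + 2 = 0)
X*(H + N(7)) = 0*(-2/29 + 7) = 0*(201/29) = 0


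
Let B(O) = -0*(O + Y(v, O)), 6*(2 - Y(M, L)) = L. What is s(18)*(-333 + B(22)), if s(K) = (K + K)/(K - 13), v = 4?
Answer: -11988/5 ≈ -2397.6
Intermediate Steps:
s(K) = 2*K/(-13 + K) (s(K) = (2*K)/(-13 + K) = 2*K/(-13 + K))
Y(M, L) = 2 - L/6
B(O) = 0 (B(O) = -0*(O + (2 - O/6)) = -0*(2 + 5*O/6) = -3*0 = 0)
s(18)*(-333 + B(22)) = (2*18/(-13 + 18))*(-333 + 0) = (2*18/5)*(-333) = (2*18*(⅕))*(-333) = (36/5)*(-333) = -11988/5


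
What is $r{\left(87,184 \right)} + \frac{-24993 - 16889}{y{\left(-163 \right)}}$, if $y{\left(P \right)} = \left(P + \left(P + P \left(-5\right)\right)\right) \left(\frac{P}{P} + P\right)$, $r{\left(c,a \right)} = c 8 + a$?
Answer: $\frac{34876861}{39609} \approx 880.53$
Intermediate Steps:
$r{\left(c,a \right)} = a + 8 c$ ($r{\left(c,a \right)} = 8 c + a = a + 8 c$)
$y{\left(P \right)} = - 3 P \left(1 + P\right)$ ($y{\left(P \right)} = \left(P + \left(P - 5 P\right)\right) \left(1 + P\right) = \left(P - 4 P\right) \left(1 + P\right) = - 3 P \left(1 + P\right)$)
$r{\left(87,184 \right)} + \frac{-24993 - 16889}{y{\left(-163 \right)}} = \left(184 + 8 \cdot 87\right) + \frac{-24993 - 16889}{\left(-3\right) \left(-163\right) \left(1 - 163\right)} = \left(184 + 696\right) + \frac{-24993 - 16889}{\left(-3\right) \left(-163\right) \left(-162\right)} = 880 - \frac{41882}{-79218} = 880 - - \frac{20941}{39609} = 880 + \frac{20941}{39609} = \frac{34876861}{39609}$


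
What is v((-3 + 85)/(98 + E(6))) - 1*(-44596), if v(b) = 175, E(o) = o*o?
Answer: 44771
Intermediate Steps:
E(o) = o²
v((-3 + 85)/(98 + E(6))) - 1*(-44596) = 175 - 1*(-44596) = 175 + 44596 = 44771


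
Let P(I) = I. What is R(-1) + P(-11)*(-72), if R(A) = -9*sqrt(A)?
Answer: 792 - 9*I ≈ 792.0 - 9.0*I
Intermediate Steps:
R(-1) + P(-11)*(-72) = -9*I - 11*(-72) = -9*I + 792 = 792 - 9*I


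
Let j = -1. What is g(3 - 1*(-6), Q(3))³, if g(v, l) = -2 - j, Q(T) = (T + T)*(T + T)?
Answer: -1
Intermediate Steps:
Q(T) = 4*T² (Q(T) = (2*T)*(2*T) = 4*T²)
g(v, l) = -1 (g(v, l) = -2 - 1*(-1) = -2 + 1 = -1)
g(3 - 1*(-6), Q(3))³ = (-1)³ = -1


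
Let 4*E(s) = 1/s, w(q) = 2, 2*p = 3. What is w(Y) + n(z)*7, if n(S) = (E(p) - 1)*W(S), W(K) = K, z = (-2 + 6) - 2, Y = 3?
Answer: -29/3 ≈ -9.6667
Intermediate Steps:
p = 3/2 (p = (1/2)*3 = 3/2 ≈ 1.5000)
z = 2 (z = 4 - 2 = 2)
E(s) = 1/(4*s)
n(S) = -5*S/6 (n(S) = (1/(4*(3/2)) - 1)*S = ((1/4)*(2/3) - 1)*S = (1/6 - 1)*S = -5*S/6)
w(Y) + n(z)*7 = 2 - 5/6*2*7 = 2 - 5/3*7 = 2 - 35/3 = -29/3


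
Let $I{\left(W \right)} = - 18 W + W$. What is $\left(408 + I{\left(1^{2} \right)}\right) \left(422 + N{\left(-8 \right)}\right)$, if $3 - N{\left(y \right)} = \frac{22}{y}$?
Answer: $\frac{669001}{4} \approx 1.6725 \cdot 10^{5}$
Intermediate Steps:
$I{\left(W \right)} = - 17 W$
$N{\left(y \right)} = 3 - \frac{22}{y}$
$\left(408 + I{\left(1^{2} \right)}\right) \left(422 + N{\left(-8 \right)}\right) = \left(408 - 17 \cdot 1^{2}\right) \left(422 + \left(3 - \frac{22}{-8}\right)\right) = \left(408 - 17\right) \left(422 + \left(3 - - \frac{11}{4}\right)\right) = \left(408 - 17\right) \left(422 + \left(3 + \frac{11}{4}\right)\right) = 391 \left(422 + \frac{23}{4}\right) = 391 \cdot \frac{1711}{4} = \frac{669001}{4}$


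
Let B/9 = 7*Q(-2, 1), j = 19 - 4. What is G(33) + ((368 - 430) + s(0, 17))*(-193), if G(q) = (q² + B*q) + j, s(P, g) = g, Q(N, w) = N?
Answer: 5631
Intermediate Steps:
j = 15
B = -126 (B = 9*(7*(-2)) = 9*(-14) = -126)
G(q) = 15 + q² - 126*q (G(q) = (q² - 126*q) + 15 = 15 + q² - 126*q)
G(33) + ((368 - 430) + s(0, 17))*(-193) = (15 + 33² - 126*33) + ((368 - 430) + 17)*(-193) = (15 + 1089 - 4158) + (-62 + 17)*(-193) = -3054 - 45*(-193) = -3054 + 8685 = 5631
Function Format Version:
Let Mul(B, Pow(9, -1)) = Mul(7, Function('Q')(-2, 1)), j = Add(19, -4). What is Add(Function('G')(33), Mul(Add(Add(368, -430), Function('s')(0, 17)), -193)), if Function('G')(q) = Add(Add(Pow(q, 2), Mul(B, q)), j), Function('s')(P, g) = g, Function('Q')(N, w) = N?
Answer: 5631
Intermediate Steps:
j = 15
B = -126 (B = Mul(9, Mul(7, -2)) = Mul(9, -14) = -126)
Function('G')(q) = Add(15, Pow(q, 2), Mul(-126, q)) (Function('G')(q) = Add(Add(Pow(q, 2), Mul(-126, q)), 15) = Add(15, Pow(q, 2), Mul(-126, q)))
Add(Function('G')(33), Mul(Add(Add(368, -430), Function('s')(0, 17)), -193)) = Add(Add(15, Pow(33, 2), Mul(-126, 33)), Mul(Add(Add(368, -430), 17), -193)) = Add(Add(15, 1089, -4158), Mul(Add(-62, 17), -193)) = Add(-3054, Mul(-45, -193)) = Add(-3054, 8685) = 5631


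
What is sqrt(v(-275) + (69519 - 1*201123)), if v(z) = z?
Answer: I*sqrt(131879) ≈ 363.15*I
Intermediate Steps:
sqrt(v(-275) + (69519 - 1*201123)) = sqrt(-275 + (69519 - 1*201123)) = sqrt(-275 + (69519 - 201123)) = sqrt(-275 - 131604) = sqrt(-131879) = I*sqrt(131879)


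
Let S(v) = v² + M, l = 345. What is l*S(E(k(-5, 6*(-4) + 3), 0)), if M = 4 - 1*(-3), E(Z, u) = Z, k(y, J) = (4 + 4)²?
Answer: 1415535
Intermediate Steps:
k(y, J) = 64 (k(y, J) = 8² = 64)
M = 7 (M = 4 + 3 = 7)
S(v) = 7 + v² (S(v) = v² + 7 = 7 + v²)
l*S(E(k(-5, 6*(-4) + 3), 0)) = 345*(7 + 64²) = 345*(7 + 4096) = 345*4103 = 1415535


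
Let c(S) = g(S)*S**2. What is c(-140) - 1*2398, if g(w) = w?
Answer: -2746398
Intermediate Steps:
c(S) = S**3 (c(S) = S*S**2 = S**3)
c(-140) - 1*2398 = (-140)**3 - 1*2398 = -2744000 - 2398 = -2746398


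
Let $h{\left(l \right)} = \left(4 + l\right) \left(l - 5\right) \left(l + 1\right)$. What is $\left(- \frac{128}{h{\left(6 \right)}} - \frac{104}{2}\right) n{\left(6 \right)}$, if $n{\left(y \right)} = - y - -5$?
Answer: $\frac{1884}{35} \approx 53.829$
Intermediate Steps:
$h{\left(l \right)} = \left(1 + l\right) \left(-5 + l\right) \left(4 + l\right)$ ($h{\left(l \right)} = \left(4 + l\right) \left(-5 + l\right) \left(1 + l\right) = \left(4 + l\right) \left(1 + l\right) \left(-5 + l\right) = \left(1 + l\right) \left(-5 + l\right) \left(4 + l\right)$)
$n{\left(y \right)} = 5 - y$ ($n{\left(y \right)} = - y + 5 = 5 - y$)
$\left(- \frac{128}{h{\left(6 \right)}} - \frac{104}{2}\right) n{\left(6 \right)} = \left(- \frac{128}{-20 + 6^{3} - 126} - \frac{104}{2}\right) \left(5 - 6\right) = \left(- \frac{128}{-20 + 216 - 126} - 52\right) \left(5 - 6\right) = \left(- \frac{128}{70} - 52\right) \left(-1\right) = \left(\left(-128\right) \frac{1}{70} - 52\right) \left(-1\right) = \left(- \frac{64}{35} - 52\right) \left(-1\right) = \left(- \frac{1884}{35}\right) \left(-1\right) = \frac{1884}{35}$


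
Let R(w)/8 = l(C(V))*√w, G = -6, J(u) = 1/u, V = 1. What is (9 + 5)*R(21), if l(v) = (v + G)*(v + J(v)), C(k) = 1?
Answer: -1120*√21 ≈ -5132.5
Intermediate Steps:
l(v) = (-6 + v)*(v + 1/v) (l(v) = (v - 6)*(v + 1/v) = (-6 + v)*(v + 1/v))
R(w) = -80*√w (R(w) = 8*((1 + 1² - 6*1 - 6/1)*√w) = 8*((1 + 1 - 6 - 6*1)*√w) = 8*((1 + 1 - 6 - 6)*√w) = 8*(-10*√w) = -80*√w)
(9 + 5)*R(21) = (9 + 5)*(-80*√21) = 14*(-80*√21) = -1120*√21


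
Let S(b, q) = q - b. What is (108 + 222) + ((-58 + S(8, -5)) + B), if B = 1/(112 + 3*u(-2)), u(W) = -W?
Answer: 30563/118 ≈ 259.01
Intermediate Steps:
B = 1/118 (B = 1/(112 + 3*(-1*(-2))) = 1/(112 + 3*2) = 1/(112 + 6) = 1/118 ≈ 0.0084746)
(108 + 222) + ((-58 + S(8, -5)) + B) = (108 + 222) + ((-58 + (-5 - 1*8)) + 1/118) = 330 + ((-58 + (-5 - 8)) + 1/118) = 330 + ((-58 - 13) + 1/118) = 330 + (-71 + 1/118) = 330 - 8377/118 = 30563/118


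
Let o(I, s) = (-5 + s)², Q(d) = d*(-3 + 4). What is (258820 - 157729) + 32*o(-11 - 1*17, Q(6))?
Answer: 101123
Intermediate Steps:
Q(d) = d (Q(d) = d*1 = d)
(258820 - 157729) + 32*o(-11 - 1*17, Q(6)) = (258820 - 157729) + 32*(-5 + 6)² = 101091 + 32*1² = 101091 + 32*1 = 101091 + 32 = 101123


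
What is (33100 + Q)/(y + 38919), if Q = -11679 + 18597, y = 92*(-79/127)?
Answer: 5082286/4935445 ≈ 1.0298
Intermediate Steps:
y = -7268/127 (y = 92*(-79*1/127) = 92*(-79/127) = -7268/127 ≈ -57.228)
Q = 6918
(33100 + Q)/(y + 38919) = (33100 + 6918)/(-7268/127 + 38919) = 40018/(4935445/127) = 40018*(127/4935445) = 5082286/4935445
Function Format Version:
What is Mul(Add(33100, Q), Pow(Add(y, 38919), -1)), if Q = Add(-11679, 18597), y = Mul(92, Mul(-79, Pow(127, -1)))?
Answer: Rational(5082286, 4935445) ≈ 1.0298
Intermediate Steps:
y = Rational(-7268, 127) (y = Mul(92, Mul(-79, Rational(1, 127))) = Mul(92, Rational(-79, 127)) = Rational(-7268, 127) ≈ -57.228)
Q = 6918
Mul(Add(33100, Q), Pow(Add(y, 38919), -1)) = Mul(Add(33100, 6918), Pow(Add(Rational(-7268, 127), 38919), -1)) = Mul(40018, Pow(Rational(4935445, 127), -1)) = Mul(40018, Rational(127, 4935445)) = Rational(5082286, 4935445)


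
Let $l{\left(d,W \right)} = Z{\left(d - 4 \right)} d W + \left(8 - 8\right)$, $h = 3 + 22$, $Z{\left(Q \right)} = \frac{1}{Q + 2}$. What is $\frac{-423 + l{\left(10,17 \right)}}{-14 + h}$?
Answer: $- \frac{1607}{44} \approx -36.523$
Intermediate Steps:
$Z{\left(Q \right)} = \frac{1}{2 + Q}$
$h = 25$
$l{\left(d,W \right)} = \frac{W d}{-2 + d}$ ($l{\left(d,W \right)} = \frac{d}{2 + \left(d - 4\right)} W + \left(8 - 8\right) = \frac{d}{2 + \left(d - 4\right)} W + 0 = \frac{d}{2 + \left(-4 + d\right)} W + 0 = \frac{d}{-2 + d} W + 0 = \frac{W d}{-2 + d} + 0 = \frac{W d}{-2 + d}$)
$\frac{-423 + l{\left(10,17 \right)}}{-14 + h} = \frac{-423 + 17 \cdot 10 \frac{1}{-2 + 10}}{-14 + 25} = \frac{-423 + 17 \cdot 10 \cdot \frac{1}{8}}{11} = \left(-423 + 17 \cdot 10 \cdot \frac{1}{8}\right) \frac{1}{11} = \left(-423 + \frac{85}{4}\right) \frac{1}{11} = \left(- \frac{1607}{4}\right) \frac{1}{11} = - \frac{1607}{44}$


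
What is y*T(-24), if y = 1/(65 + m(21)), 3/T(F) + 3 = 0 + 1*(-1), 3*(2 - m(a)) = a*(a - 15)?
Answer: -3/100 ≈ -0.030000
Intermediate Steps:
m(a) = 2 - a*(-15 + a)/3 (m(a) = 2 - a*(a - 15)/3 = 2 - a*(-15 + a)/3)
T(F) = -¾ (T(F) = 3/(-3 + (0 + 1*(-1))) = 3/(-3 + (0 - 1)) = 3/(-3 - 1) = 3/(-4) = 3*(-¼) = -¾)
y = 1/25 (y = 1/(65 + (2 + 5*21 - ⅓*21²)) = 1/(65 + (2 + 105 - ⅓*441)) = 1/(65 + (2 + 105 - 147)) = 1/(65 - 40) = 1/25 ≈ 0.040000)
y*T(-24) = (1/25)*(-¾) = -3/100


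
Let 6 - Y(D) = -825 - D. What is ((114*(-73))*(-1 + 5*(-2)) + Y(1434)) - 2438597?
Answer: -2344790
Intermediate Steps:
Y(D) = 831 + D (Y(D) = 6 - (-825 - D) = 6 + (825 + D) = 831 + D)
((114*(-73))*(-1 + 5*(-2)) + Y(1434)) - 2438597 = ((114*(-73))*(-1 + 5*(-2)) + (831 + 1434)) - 2438597 = (-8322*(-1 - 10) + 2265) - 2438597 = (-8322*(-11) + 2265) - 2438597 = (91542 + 2265) - 2438597 = 93807 - 2438597 = -2344790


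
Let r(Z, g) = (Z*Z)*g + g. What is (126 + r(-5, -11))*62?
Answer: -9920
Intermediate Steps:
r(Z, g) = g + g*Z² (r(Z, g) = Z²*g + g = g*Z² + g = g + g*Z²)
(126 + r(-5, -11))*62 = (126 - 11*(1 + (-5)²))*62 = (126 - 11*(1 + 25))*62 = (126 - 11*26)*62 = (126 - 286)*62 = -160*62 = -9920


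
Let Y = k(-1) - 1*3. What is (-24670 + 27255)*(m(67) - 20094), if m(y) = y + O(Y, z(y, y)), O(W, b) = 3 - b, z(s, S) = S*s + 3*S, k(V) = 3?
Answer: -63885690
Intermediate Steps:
z(s, S) = 3*S + S*s
Y = 0 (Y = 3 - 1*3 = 3 - 3 = 0)
m(y) = 3 + y - y*(3 + y) (m(y) = y + (3 - y*(3 + y)) = 3 + y - y*(3 + y))
(-24670 + 27255)*(m(67) - 20094) = (-24670 + 27255)*((3 + 67 - 1*67*(3 + 67)) - 20094) = 2585*((3 + 67 - 1*67*70) - 20094) = 2585*((3 + 67 - 4690) - 20094) = 2585*(-4620 - 20094) = 2585*(-24714) = -63885690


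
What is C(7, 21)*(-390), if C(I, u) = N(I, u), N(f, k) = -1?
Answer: 390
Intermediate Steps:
C(I, u) = -1
C(7, 21)*(-390) = -1*(-390) = 390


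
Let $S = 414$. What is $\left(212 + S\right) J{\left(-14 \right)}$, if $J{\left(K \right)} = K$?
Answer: $-8764$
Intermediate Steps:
$\left(212 + S\right) J{\left(-14 \right)} = \left(212 + 414\right) \left(-14\right) = 626 \left(-14\right) = -8764$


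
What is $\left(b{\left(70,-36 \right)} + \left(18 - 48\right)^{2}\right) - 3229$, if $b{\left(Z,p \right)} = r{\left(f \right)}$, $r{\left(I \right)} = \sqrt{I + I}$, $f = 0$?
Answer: $-2329$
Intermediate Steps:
$r{\left(I \right)} = \sqrt{2} \sqrt{I}$ ($r{\left(I \right)} = \sqrt{2 I} = \sqrt{2} \sqrt{I}$)
$b{\left(Z,p \right)} = 0$ ($b{\left(Z,p \right)} = \sqrt{2} \sqrt{0} = \sqrt{2} \cdot 0 = 0$)
$\left(b{\left(70,-36 \right)} + \left(18 - 48\right)^{2}\right) - 3229 = \left(0 + \left(18 - 48\right)^{2}\right) - 3229 = \left(0 + \left(-30\right)^{2}\right) - 3229 = \left(0 + 900\right) - 3229 = 900 - 3229 = -2329$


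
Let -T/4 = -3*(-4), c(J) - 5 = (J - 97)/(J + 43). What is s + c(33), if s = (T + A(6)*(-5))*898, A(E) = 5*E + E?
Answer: -3890057/19 ≈ -2.0474e+5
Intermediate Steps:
A(E) = 6*E
c(J) = 5 + (-97 + J)/(43 + J) (c(J) = 5 + (J - 97)/(J + 43) = 5 + (-97 + J)/(43 + J))
T = -48 (T = -(-12)*(-4) = -4*12 = -48)
s = -204744 (s = (-48 + (6*6)*(-5))*898 = (-48 + 36*(-5))*898 = (-48 - 180)*898 = -228*898 = -204744)
s + c(33) = -204744 + 2*(59 + 3*33)/(43 + 33) = -204744 + 2*(59 + 99)/76 = -204744 + 2*(1/76)*158 = -204744 + 79/19 = -3890057/19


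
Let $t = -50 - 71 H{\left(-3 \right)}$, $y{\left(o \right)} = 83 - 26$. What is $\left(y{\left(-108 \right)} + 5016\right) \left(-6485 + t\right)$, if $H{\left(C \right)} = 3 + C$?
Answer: $-33152055$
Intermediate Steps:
$y{\left(o \right)} = 57$ ($y{\left(o \right)} = 83 - 26 = 57$)
$t = -50$ ($t = -50 - 71 \left(3 - 3\right) = -50 - 0 = -50 + 0 = -50$)
$\left(y{\left(-108 \right)} + 5016\right) \left(-6485 + t\right) = \left(57 + 5016\right) \left(-6485 - 50\right) = 5073 \left(-6535\right) = -33152055$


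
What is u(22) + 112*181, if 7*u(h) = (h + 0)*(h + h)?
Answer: 142872/7 ≈ 20410.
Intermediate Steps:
u(h) = 2*h²/7 (u(h) = ((h + 0)*(h + h))/7 = (h*(2*h))/7 = (2*h²)/7 = 2*h²/7)
u(22) + 112*181 = (2/7)*22² + 112*181 = (2/7)*484 + 20272 = 968/7 + 20272 = 142872/7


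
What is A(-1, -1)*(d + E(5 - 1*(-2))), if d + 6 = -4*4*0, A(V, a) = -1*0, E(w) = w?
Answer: 0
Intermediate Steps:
A(V, a) = 0
d = -6 (d = -6 - 4*4*0 = -6 - 16*0 = -6 + 0 = -6)
A(-1, -1)*(d + E(5 - 1*(-2))) = 0*(-6 + (5 - 1*(-2))) = 0*(-6 + (5 + 2)) = 0*(-6 + 7) = 0*1 = 0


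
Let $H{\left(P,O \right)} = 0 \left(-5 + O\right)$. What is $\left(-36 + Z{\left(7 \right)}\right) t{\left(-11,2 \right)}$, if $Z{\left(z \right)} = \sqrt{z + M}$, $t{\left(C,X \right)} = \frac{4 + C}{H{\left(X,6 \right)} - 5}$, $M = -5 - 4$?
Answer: $- \frac{252}{5} + \frac{7 i \sqrt{2}}{5} \approx -50.4 + 1.9799 i$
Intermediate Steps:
$M = -9$
$H{\left(P,O \right)} = 0$
$t{\left(C,X \right)} = - \frac{4}{5} - \frac{C}{5}$ ($t{\left(C,X \right)} = \frac{4 + C}{0 - 5} = \frac{4 + C}{-5} = \left(4 + C\right) \left(- \frac{1}{5}\right) = - \frac{4}{5} - \frac{C}{5}$)
$Z{\left(z \right)} = \sqrt{-9 + z}$ ($Z{\left(z \right)} = \sqrt{z - 9} = \sqrt{-9 + z}$)
$\left(-36 + Z{\left(7 \right)}\right) t{\left(-11,2 \right)} = \left(-36 + \sqrt{-9 + 7}\right) \left(- \frac{4}{5} - - \frac{11}{5}\right) = \left(-36 + \sqrt{-2}\right) \left(- \frac{4}{5} + \frac{11}{5}\right) = \left(-36 + i \sqrt{2}\right) \frac{7}{5} = - \frac{252}{5} + \frac{7 i \sqrt{2}}{5}$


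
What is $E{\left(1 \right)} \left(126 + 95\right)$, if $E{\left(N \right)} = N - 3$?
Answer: $-442$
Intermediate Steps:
$E{\left(N \right)} = -3 + N$ ($E{\left(N \right)} = N - 3 = -3 + N$)
$E{\left(1 \right)} \left(126 + 95\right) = \left(-3 + 1\right) \left(126 + 95\right) = \left(-2\right) 221 = -442$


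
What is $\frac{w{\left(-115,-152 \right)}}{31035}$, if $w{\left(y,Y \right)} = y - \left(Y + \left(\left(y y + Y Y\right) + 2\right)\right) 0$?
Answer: $- \frac{23}{6207} \approx -0.0037055$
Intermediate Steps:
$w{\left(y,Y \right)} = y$ ($w{\left(y,Y \right)} = y - \left(Y + \left(\left(y^{2} + Y^{2}\right) + 2\right)\right) 0 = y - \left(Y + \left(\left(Y^{2} + y^{2}\right) + 2\right)\right) 0 = y - \left(Y + \left(2 + Y^{2} + y^{2}\right)\right) 0 = y - \left(2 + Y + Y^{2} + y^{2}\right) 0 = y - 0 = y + 0 = y$)
$\frac{w{\left(-115,-152 \right)}}{31035} = - \frac{115}{31035} = \left(-115\right) \frac{1}{31035} = - \frac{23}{6207}$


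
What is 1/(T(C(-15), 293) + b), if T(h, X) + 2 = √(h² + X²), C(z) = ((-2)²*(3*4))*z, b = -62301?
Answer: -62303/3881059560 - √604249/3881059560 ≈ -1.6253e-5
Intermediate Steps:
C(z) = 48*z (C(z) = (4*12)*z = 48*z)
T(h, X) = -2 + √(X² + h²) (T(h, X) = -2 + √(h² + X²) = -2 + √(X² + h²))
1/(T(C(-15), 293) + b) = 1/((-2 + √(293² + (48*(-15))²)) - 62301) = 1/((-2 + √(85849 + (-720)²)) - 62301) = 1/((-2 + √(85849 + 518400)) - 62301) = 1/((-2 + √604249) - 62301) = 1/(-62303 + √604249)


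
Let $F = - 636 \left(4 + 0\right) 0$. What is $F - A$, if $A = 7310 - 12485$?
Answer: $5175$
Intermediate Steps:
$A = -5175$
$F = 0$ ($F = - 636 \cdot 4 \cdot 0 = \left(-636\right) 0 = 0$)
$F - A = 0 - -5175 = 0 + 5175 = 5175$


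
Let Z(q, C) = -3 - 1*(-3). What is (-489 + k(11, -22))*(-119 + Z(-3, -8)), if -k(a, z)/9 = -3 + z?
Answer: 31416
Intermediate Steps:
Z(q, C) = 0 (Z(q, C) = -3 + 3 = 0)
k(a, z) = 27 - 9*z (k(a, z) = -9*(-3 + z) = 27 - 9*z)
(-489 + k(11, -22))*(-119 + Z(-3, -8)) = (-489 + (27 - 9*(-22)))*(-119 + 0) = (-489 + (27 + 198))*(-119) = (-489 + 225)*(-119) = -264*(-119) = 31416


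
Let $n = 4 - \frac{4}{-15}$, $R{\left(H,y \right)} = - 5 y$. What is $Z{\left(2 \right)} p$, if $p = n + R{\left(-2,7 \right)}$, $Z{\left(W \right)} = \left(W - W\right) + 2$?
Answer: $- \frac{922}{15} \approx -61.467$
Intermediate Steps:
$Z{\left(W \right)} = 2$ ($Z{\left(W \right)} = 0 + 2 = 2$)
$n = \frac{64}{15}$ ($n = 4 - - \frac{4}{15} = 4 + \frac{4}{15} = \frac{64}{15} \approx 4.2667$)
$p = - \frac{461}{15}$ ($p = \frac{64}{15} - 35 = - \frac{461}{15} \approx -30.733$)
$Z{\left(2 \right)} p = 2 \left(- \frac{461}{15}\right) = - \frac{922}{15}$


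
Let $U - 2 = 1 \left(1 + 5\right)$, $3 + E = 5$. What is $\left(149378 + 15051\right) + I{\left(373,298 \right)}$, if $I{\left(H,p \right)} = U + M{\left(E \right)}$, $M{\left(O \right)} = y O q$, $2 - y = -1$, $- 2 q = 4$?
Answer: $164425$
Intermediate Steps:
$q = -2$ ($q = \left(- \frac{1}{2}\right) 4 = -2$)
$E = 2$ ($E = -3 + 5 = 2$)
$y = 3$ ($y = 2 - -1 = 2 + 1 = 3$)
$U = 8$ ($U = 2 + 1 \left(1 + 5\right) = 2 + 1 \cdot 6 = 2 + 6 = 8$)
$M{\left(O \right)} = - 6 O$ ($M{\left(O \right)} = 3 O \left(-2\right) = - 6 O$)
$I{\left(H,p \right)} = -4$ ($I{\left(H,p \right)} = 8 - 12 = -4$)
$\left(149378 + 15051\right) + I{\left(373,298 \right)} = \left(149378 + 15051\right) - 4 = 164429 - 4 = 164425$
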